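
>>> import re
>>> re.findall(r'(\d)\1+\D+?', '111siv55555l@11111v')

['1', '5', '1']

After group 1 captures some text, `\1` only succeeds where that same text appears again.
Matches: at [0:4] match '111s', group 1 = '1'; at [6:12] match '55555l', group 1 = '5'; at [13:19] match '11111v', group 1 = '1'.
Because there's exactly one group, `findall` drops the full match and keeps group 1 from each hit.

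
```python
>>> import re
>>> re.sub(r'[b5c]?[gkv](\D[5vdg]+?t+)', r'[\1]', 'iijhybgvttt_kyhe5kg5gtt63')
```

'iijhybgvttt_kyhe[g5gtt]63'

The pattern matches optionally one of [b5c], then one of [gkv]; then a non-digit, then one or more of one of [5vdg] (lazy), then one or more of the literal 't' (captured).
Matches: at [16:23] → '5kg5gtt'.
The replacement refers to a captured group, so each match is rewritten using its own captured text.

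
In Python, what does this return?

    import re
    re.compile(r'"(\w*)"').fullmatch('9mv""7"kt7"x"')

None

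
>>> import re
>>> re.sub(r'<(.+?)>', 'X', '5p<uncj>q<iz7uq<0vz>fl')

'5pXqXfl'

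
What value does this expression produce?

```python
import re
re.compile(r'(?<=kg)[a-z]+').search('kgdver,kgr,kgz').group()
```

'dver'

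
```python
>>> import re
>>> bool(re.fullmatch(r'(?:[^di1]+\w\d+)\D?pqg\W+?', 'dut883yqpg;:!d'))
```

For `fullmatch`, every character of the input must be accounted for by the pattern.
Here there's no way to consume every character, so the call returns None, and `bool(None)` is False.

False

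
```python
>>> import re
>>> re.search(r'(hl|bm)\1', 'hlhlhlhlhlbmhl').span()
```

`\1` has to match the exact text group 1 already captured.
The match spans [0:4] → 'hlhl'.

(0, 4)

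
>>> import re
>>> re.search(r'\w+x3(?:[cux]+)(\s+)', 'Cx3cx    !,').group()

The match spans [0:9] → 'Cx3cx    '.

'Cx3cx    '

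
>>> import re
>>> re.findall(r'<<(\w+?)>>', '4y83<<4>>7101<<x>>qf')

['4', 'x']

Matches: at [4:9] match '<<4>>', group 1 = '4'; at [13:18] match '<<x>>', group 1 = 'x'.
With a single group, `findall` returns only what that group captured — 2 items.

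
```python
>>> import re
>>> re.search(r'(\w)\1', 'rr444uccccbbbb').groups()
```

('r',)

The match spans [0:2] → 'rr'.
Captured: group 1 = 'r'.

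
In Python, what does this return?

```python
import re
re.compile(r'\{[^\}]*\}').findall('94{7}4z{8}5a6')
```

['{7}', '{8}']

With no groups in the pattern, `findall` gives back each whole match — 2 here.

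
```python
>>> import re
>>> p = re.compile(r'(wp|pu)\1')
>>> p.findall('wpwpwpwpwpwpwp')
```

A backreference is literal: `\1` must see the identical characters the first group matched.
Matches: at [0:4] match 'wpwp', group 1 = 'wp'; at [4:8] match 'wpwp', group 1 = 'wp'; at [8:12] match 'wpwp', group 1 = 'wp'.
One capturing group, so `findall` returns just the captured substring from each match — 3 in all.

['wp', 'wp', 'wp']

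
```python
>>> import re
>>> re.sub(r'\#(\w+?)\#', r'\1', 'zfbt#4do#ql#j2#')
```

Matches: at [4:9] → '#4do#'; at [11:15] → '#j2#'.
Each match is replaced using the text its own group 1 captured.

'zfbt4doqlj2'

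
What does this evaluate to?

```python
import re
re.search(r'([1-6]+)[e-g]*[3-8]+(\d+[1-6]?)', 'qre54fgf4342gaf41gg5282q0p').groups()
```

('54', '2')

The pattern matches one or more of a character in [1-6] (captured); then zero or more of a character in [e-g], then one or more of a character in [3-8]; then one or more of a digit, then optionally a character in [1-6] (captured).
Unlike `match`, `search` isn't anchored — it looks for the pattern anywhere in the string.
The match spans [3:12] → '54fgf4342'.
Captured: group 1 = '54', group 2 = '2'.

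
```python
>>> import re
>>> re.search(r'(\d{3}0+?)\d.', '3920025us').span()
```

This matches exactly 3 of a digit, then one or more of a literal '0' (lazy) (captured); then a digit, then any character.
`search` walks the string left to right and returns the first match it finds.
The match spans [0:6] → '392002'.
Captured: group 1 = '3920'.

(0, 6)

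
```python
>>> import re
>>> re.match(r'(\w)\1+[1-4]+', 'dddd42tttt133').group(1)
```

The backreference `\1` re-matches whatever the first group consumed, character for character.
`re.match` only tries the pattern at the start of the string.
The match spans [0:6] → 'dddd42'.
Captured: group 1 = 'd'.

'd'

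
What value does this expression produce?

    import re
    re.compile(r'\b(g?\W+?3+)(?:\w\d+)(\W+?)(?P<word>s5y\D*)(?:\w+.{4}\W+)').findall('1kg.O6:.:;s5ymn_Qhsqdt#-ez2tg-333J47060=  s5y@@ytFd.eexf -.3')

[('-333', '=  ', 's5y@@ytFd.e')]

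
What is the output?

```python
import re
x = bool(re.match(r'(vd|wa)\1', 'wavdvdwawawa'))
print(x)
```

`re.match` won't scan ahead — the pattern has to work from the very first character.
Here position 0 doesn't satisfy it, so the call returns None, and `bool(None)` is False.

False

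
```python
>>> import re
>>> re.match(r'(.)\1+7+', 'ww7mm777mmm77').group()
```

The backreference `\1` re-matches whatever the first group consumed, character for character.
`re.match` only tries the pattern at the start of the string.
The match spans [0:3] → 'ww7'.
Captured: group 1 = 'w'.

'ww7'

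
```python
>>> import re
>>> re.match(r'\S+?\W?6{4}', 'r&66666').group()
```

'r&6666'

The pattern matches one or more of a non-whitespace character (lazy), then optionally a non-word character; then exactly 4 of a literal '6'.
Because the quantifier is non-greedy, it stops expanding at the earliest point where the rest of the pattern can succeed.
`re.match` won't scan ahead — the pattern has to work from the very first character.
The match spans [0:6] → 'r&6666'.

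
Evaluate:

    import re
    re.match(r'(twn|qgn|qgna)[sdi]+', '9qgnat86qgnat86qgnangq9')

None

With `match`, the pattern is implicitly anchored at the beginning.
Here the pattern fails at index 0, so the call returns None.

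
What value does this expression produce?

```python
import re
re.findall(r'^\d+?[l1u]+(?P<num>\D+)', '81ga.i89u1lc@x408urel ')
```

['ga.i']

Pattern: anchored at the start of the string; then one or more of a digit (lazy); then one or more of one of [l1u]; then one or more of a non-digit (captured as 'num').
`findall` collects group 1 from the one match (1 total).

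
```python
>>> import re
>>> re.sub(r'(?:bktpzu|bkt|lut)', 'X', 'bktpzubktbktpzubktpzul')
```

'XXXXl'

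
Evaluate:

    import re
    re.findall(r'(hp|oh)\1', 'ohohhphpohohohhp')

['oh', 'hp', 'oh']

The backreference `\1` re-matches whatever the first group consumed, character for character.
Walking the string: at [0:4] match 'ohoh', group 1 = 'oh'; at [4:8] match 'hphp', group 1 = 'hp'; at [8:12] match 'ohoh', group 1 = 'oh'.
With a single group, `findall` returns only what that group captured — 3 items.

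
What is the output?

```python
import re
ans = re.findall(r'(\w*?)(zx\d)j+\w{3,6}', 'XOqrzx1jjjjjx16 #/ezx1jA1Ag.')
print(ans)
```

This matches zero or more of a word character (lazy) (captured); then the literal 'zx', then a digit (captured); then one or more of the literal 'j', then 3 to 6 of a word character.
Multiple groups make `findall` return tuples — one 2-tuple for each match.

[('XOqr', 'zx1'), ('e', 'zx1')]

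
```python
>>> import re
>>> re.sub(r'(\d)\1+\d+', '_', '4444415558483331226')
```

'_'

`\1` is not a pattern — it's the concrete string captured by group 1, re-applied verbatim.
Matches: at [0:19] → '4444415558483331226'.
`sub` substitutes '_' at each match site.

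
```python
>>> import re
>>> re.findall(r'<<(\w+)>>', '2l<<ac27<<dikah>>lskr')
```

`findall` collects group 1 from the one match (1 total).

['dikah']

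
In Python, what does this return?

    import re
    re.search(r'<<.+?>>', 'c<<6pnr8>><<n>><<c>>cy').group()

'<<6pnr8>>'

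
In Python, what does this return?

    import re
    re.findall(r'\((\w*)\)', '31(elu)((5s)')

['elu', '5s']

Matches: at [2:7] match '(elu)', group 1 = 'elu'; at [8:12] match '(5s)', group 1 = '5s'.
One capturing group, so `findall` returns just the captured substring from each match — 2 in all.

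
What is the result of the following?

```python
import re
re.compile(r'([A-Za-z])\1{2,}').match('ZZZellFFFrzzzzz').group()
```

'ZZZ'

With `match`, the pattern is implicitly anchored at the beginning.
The match spans [0:3] → 'ZZZ'.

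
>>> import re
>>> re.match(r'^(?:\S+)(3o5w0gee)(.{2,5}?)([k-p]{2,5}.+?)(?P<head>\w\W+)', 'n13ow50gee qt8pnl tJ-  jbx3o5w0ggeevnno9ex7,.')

None

This matches anchored at the start of the string; then one or more of a non-whitespace character (non-capturing group); then the literal '3o', then the literal '5w0', then the literal 'gee' (captured); then 2 to 5 of any character (lazy) (captured); then 2 to 5 of a character in [k-p], then one or more of any character (lazy) (captured); then a word character, then one or more of a non-word character (captured as 'head').
`re.match` won't scan ahead — the pattern has to work from the very first character.
Here the pattern fails at index 0, so the call returns None.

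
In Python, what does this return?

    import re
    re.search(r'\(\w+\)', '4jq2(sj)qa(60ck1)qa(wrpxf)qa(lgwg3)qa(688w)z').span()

(4, 8)

`re.search` scans for the first position where the pattern succeeds.
The match spans [4:8] → '(sj)'.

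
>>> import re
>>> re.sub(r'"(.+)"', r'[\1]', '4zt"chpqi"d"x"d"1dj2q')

'4zt[chpqi"d"x"d]1dj2q'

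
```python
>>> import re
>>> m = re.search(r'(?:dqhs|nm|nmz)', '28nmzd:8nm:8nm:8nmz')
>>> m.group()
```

The regex engine tests alternatives in the order written; an earlier branch that matches wins even if a later one would match more.
The match spans [2:4] → 'nm'.

'nm'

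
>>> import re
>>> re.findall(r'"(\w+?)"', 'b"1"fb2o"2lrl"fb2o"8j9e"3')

['1', '2lrl', '8j9e']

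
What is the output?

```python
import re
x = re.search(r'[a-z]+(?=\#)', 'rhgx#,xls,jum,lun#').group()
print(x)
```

rhgx

Because the assertion is zero-width, the text it checks is not consumed and won't appear in the result.
`re.search` tries every starting position until one works.
The match spans [0:4] → 'rhgx'.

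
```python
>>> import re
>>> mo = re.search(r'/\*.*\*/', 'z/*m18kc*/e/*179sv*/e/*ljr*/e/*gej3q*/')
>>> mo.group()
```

`search` walks the string left to right and returns the first match it finds.
The match spans [1:38] → '/*m18kc*/e/*179sv*/e/*ljr*/e/*gej3q*/'.

'/*m18kc*/e/*179sv*/e/*ljr*/e/*gej3q*/'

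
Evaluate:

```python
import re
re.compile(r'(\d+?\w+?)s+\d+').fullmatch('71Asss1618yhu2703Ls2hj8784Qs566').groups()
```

The pattern matches one or more of a digit (lazy), then one or more of a word character (lazy) (captured); then one or more of the literal 's', then one or more of a digit.
For `fullmatch`, every character of the input must be accounted for by the pattern.
The match spans [0:31] → '71Asss1618yhu2703Ls2hj8784Qs566'.
Captured: group 1 = '71Asss1618yhu2703Ls2hj8784Q'.

('71Asss1618yhu2703Ls2hj8784Q',)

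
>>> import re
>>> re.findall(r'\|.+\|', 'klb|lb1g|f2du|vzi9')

Scanning left to right: at [3:14] → '|lb1g|f2du|'.
No capturing groups, so `findall` returns the 1 full match string.

['|lb1g|f2du|']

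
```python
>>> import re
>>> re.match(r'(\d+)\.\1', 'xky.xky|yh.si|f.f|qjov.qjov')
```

`\1` is not a pattern — it's the concrete string captured by group 1, re-applied verbatim.
With `match`, the pattern is implicitly anchored at the beginning.
Here position 0 doesn't satisfy it, so the call returns None.

None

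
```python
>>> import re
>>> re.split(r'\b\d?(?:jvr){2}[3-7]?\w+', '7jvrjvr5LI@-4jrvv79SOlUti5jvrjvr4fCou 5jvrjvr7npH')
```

Pattern: a word boundary (`\b`, zero-width); then optionally a digit, then the literal 'jvr' repeated 2 times, then optionally a character in [3-7]; then one or more of a word character.
Matches to split on: at [0:10] → '7jvrjvr5LI'; at [38:49] → '5jvrjvr7npH'.
`split` removes every match and returns the 3 fragments in between.

['', '@-4jrvv79SOlUti5jvrjvr4fCou ', '']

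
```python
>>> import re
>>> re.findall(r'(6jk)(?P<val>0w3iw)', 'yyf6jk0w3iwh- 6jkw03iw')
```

[('6jk', '0w3iw')]

The pattern matches the literal '6j', then the literal 'k' (captured); then the literal '0w', then the literal '3iw' (captured as 'val').
Scanning left to right: at [3:11] match '6jk0w3iw', groups = ('6jk', '0w3iw').
Multiple groups make `findall` return tuples — one 2-tuple for the one match.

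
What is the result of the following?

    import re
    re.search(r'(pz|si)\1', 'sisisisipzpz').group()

'sisi'

The backreference `\1` re-matches whatever the first group consumed, character for character.
`search` walks the string left to right and returns the first match it finds.
The match spans [0:4] → 'sisi'.
Captured: group 1 = 'si'.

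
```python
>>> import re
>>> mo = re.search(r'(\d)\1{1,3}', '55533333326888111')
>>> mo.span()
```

(0, 3)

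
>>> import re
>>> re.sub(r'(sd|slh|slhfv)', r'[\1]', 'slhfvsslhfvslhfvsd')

'[slh]fvs[slh]fv[slh]fv[sd]'

Alternation tries branches left to right and keeps the first one that lets the overall match succeed at that position.
`\1` in the replacement pulls in group 1's text for each match.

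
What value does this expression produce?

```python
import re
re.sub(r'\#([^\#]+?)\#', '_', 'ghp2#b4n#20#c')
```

`sub` substitutes '_' at each match site.

'ghp2_20#c'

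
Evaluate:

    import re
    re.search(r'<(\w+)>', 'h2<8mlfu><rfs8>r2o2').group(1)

'8mlfu'

Unlike `match`, `search` isn't anchored — it looks for the pattern anywhere in the string.
The match spans [2:9] → '<8mlfu>'.
Captured: group 1 = '8mlfu'.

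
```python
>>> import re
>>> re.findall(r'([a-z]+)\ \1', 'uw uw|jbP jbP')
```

['uw']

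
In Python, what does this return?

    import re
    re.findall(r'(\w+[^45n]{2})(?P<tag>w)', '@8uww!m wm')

[('8uw', 'w')]

Pattern: one or more of a word character, then exactly 2 of any character except [45n] (captured); then a literal 'w' (captured as 'tag').
Scanning left to right: at [1:5] match '8uww', groups = ('8uw', 'w').
With 2 capturing groups, `findall` returns a 2-tuple per match.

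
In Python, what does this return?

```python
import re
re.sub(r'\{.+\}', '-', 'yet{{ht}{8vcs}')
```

'yet-'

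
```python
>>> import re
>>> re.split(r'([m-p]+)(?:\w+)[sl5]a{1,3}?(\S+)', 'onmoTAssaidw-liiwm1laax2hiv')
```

['', 'onmo', 'idw-liiwm1laax2hiv', '']

The pattern matches one or more of a character in [m-p] (captured); then one or more of a word character (non-capturing group); then one of [sl5], then 1 to 3 of a literal 'a' (lazy); then one or more of a non-whitespace character (captured).
`re.split` interleaves the captured-group text with the surrounding fragments.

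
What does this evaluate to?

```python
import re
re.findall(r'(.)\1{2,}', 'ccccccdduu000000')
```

The backreference `\1` re-matches whatever the first group consumed, character for character.
Walking the string: at [0:6] match 'cccccc', group 1 = 'c'; at [10:16] match '000000', group 1 = '0'.
`findall` collects group 1 from each match (2 total).

['c', '0']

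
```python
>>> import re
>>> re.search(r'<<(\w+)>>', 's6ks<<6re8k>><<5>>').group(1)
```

`search` walks the string left to right and returns the first match it finds.
The match spans [4:13] → '<<6re8k>>'.
Captured: group 1 = '6re8k'.

'6re8k'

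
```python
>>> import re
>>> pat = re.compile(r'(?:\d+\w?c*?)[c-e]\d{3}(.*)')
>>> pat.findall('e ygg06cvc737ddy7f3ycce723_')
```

['_']

Pattern: one or more of a digit, then optionally a word character, then zero or more of the literal 'c' (lazy) (non-capturing group); then a character in [c-e], then exactly 3 of a digit; then zero or more of any character (captured).
Scanning left to right: at [18:27] match '3ycce723_', group 1 = '_'.
One capturing group, so `findall` returns just the captured substring from the one match — 1 in all.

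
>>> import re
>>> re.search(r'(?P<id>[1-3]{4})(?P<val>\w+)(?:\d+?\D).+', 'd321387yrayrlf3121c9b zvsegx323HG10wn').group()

'321387yrayrlf3121c9b zvsegx323HG10wn'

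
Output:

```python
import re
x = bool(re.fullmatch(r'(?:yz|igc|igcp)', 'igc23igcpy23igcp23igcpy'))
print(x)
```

`fullmatch` succeeds only if the pattern covers the string from start to end.
Here there's no way to consume every character, so the call returns None, and `bool(None)` is False.

False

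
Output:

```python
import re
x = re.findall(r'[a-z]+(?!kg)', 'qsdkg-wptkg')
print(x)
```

['qsdkg', 'wptkg']

The negative lookaround is zero-width — it rules out positions where the adjacent text would match, without consuming anything.
With no groups in the pattern, `findall` gives back each whole match — 2 here.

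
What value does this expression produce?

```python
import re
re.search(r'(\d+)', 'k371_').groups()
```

The match spans [1:4] → '371'.
Captured: group 1 = '371'.

('371',)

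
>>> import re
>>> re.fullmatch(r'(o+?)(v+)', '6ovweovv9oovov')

None

This matches one or more of a literal 'o' (lazy) (captured); then one or more of a literal 'v' (captured).
For `fullmatch`, every character of the input must be accounted for by the pattern.
Here the string isn't matched end-to-end, so the call returns None.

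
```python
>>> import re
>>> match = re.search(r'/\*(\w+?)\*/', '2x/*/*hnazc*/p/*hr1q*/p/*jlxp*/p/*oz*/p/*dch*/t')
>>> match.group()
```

'/*hnazc*/'

The match spans [4:13] → '/*hnazc*/'.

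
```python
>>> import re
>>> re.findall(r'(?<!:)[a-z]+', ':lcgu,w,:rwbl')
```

['cgu', 'w', 'wbl']

`(?!…)`/`(?<!…)` only lets a position through if the neighbouring text does NOT match; no characters are consumed.
Scanning left to right: at [2:5] → 'cgu'; at [6:7] → 'w'; at [10:13] → 'wbl'.
`findall` yields the raw match text (3 of them) because the pattern has no groups.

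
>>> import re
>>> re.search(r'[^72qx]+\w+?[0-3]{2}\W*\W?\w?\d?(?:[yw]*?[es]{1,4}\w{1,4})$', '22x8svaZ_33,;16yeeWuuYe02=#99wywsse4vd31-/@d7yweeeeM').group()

Pattern: one or more of any character except [72qx], then one or more of a word character (lazy), then exactly 2 of a character in [0-3]; then zero or more of a non-word character, then optionally a non-word character; then optionally a word character, then optionally a digit; then zero or more of one of [yw] (lazy), then 1 to 4 of one of [es], then 1 to 4 of a word character (non-capturing group); then anchored at the end.
The match spans [25:52] → '=#99wywsse4vd31-/@d7yweeeeM'.

'=#99wywsse4vd31-/@d7yweeeeM'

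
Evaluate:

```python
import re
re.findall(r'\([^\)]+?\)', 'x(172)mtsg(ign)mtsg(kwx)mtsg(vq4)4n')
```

['(172)', '(ign)', '(kwx)', '(vq4)']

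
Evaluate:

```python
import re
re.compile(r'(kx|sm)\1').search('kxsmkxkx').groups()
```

('kx',)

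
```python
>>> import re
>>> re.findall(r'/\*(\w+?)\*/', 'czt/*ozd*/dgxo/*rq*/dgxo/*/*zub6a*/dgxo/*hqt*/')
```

With a single group, `findall` returns only what that group captured — 4 items.

['ozd', 'rq', 'zub6a', 'hqt']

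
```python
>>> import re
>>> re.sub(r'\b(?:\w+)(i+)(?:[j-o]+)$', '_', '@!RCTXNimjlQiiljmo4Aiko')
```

'@!_'

The pattern matches a word boundary (`\b`, zero-width); then one or more of a word character (non-capturing group); then one or more of a literal 'i' (captured); then one or more of a character in [j-o] (non-capturing group); then anchored at the end.
Matches: at [2:23] → 'RCTXNimjlQiiljmo4Aiko'.
`sub` substitutes '_' at each match site.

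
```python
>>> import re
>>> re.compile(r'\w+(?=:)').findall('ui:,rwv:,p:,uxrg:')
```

['ui', 'rwv', 'p', 'uxrg']

Because the assertion is zero-width, the text it checks is not consumed and won't appear in the result.
Matches: at [0:2] → 'ui'; at [4:7] → 'rwv'; at [9:10] → 'p'; at [12:16] → 'uxrg'.
No capturing groups, so `findall` returns the 4 full match strings.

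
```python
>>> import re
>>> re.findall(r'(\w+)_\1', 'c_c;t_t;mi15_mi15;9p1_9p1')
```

['c', 't', 'mi15', '9p1']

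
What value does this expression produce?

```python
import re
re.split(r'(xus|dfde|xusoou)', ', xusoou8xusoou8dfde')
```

[', ', 'xus', 'oou8', 'xus', 'oou8', 'dfde', '']

Branches in `(...|...)` are attempted left-to-right; the first branch that allows the whole pattern to succeed is taken.
Matches to split on: at [2:5] → 'xus'; at [9:12] → 'xus'; at [16:20] → 'dfde'.
`re.split` interleaves the captured-group text with the surrounding fragments.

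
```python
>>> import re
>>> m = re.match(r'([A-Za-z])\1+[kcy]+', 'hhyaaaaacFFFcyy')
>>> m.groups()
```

The match spans [0:3] → 'hhy'.
Captured: group 1 = 'h'.

('h',)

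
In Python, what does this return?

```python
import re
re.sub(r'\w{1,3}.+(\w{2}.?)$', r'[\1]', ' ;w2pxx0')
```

' ;[x0]'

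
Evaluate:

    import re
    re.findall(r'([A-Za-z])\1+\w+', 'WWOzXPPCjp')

['W']

`\1` has to match the exact text group 1 already captured.
Because there's exactly one group, `findall` drops the full match and keeps group 1 from the one hit.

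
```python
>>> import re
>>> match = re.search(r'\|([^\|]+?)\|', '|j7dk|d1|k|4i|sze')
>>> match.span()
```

(0, 6)

`search` walks the string left to right and returns the first match it finds.
The match spans [0:6] → '|j7dk|'.
Captured: group 1 = 'j7dk'.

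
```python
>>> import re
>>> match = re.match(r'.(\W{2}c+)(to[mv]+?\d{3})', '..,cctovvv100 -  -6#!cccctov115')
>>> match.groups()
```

The match spans [0:13] → '..,cctovvv100'.
Captured: group 1 = '.,cc', group 2 = 'tovvv100'.

('.,cc', 'tovvv100')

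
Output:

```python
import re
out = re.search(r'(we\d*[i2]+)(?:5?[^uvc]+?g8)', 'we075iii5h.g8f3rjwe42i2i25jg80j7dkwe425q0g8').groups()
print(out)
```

('we075iii',)

This matches the literal 'we', then zero or more of a digit, then one or more of one of [i2] (captured); then optionally the literal '5', then one or more of any character except [uvc] (lazy), then the literal 'g8' (non-capturing group).
Because the quantifier is non-greedy, it stops expanding at the earliest point where the rest of the pattern can succeed.
`re.search` scans for the first position where the pattern succeeds.
The match spans [0:13] → 'we075iii5h.g8'.
Captured: group 1 = 'we075iii'.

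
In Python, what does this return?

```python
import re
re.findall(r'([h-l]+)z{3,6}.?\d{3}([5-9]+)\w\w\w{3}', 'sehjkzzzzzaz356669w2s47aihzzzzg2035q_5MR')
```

This matches one or more of a character in [h-l] (captured); then 3 to 6 of a literal 'z', then optionally any character, then exactly 3 of a digit; then one or more of a character in [5-9] (captured); then a word character, then a word character, then exactly 3 of a word character.
Walking the string: at [24:40] match 'ihzzzzg2035q_5MR', groups = ('ih', '5').
With 2 capturing groups, `findall` returns a 2-tuple per match.

[('ih', '5')]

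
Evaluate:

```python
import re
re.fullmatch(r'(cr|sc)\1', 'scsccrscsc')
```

None

`re.fullmatch` is like wrapping the pattern in `^…$` (in single-line mode).
Here the pattern can't cover the whole string, so the call returns None.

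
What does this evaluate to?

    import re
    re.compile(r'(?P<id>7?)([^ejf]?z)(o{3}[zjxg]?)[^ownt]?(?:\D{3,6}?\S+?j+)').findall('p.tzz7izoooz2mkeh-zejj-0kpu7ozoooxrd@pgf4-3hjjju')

The `?` after the quantifier makes it lazy — it takes as little as possible before letting the rest of the pattern try.
`findall` packs the 3 group values into a tuple for every match.

[('7', 'iz', 'oooz'), ('7', 'oz', 'ooox')]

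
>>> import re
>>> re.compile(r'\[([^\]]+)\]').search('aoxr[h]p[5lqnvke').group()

'[h]'

The match spans [4:7] → '[h]'.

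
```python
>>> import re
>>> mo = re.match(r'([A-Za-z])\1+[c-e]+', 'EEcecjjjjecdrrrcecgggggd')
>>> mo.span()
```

(0, 5)

`\1` is not a pattern — it's the concrete string captured by group 1, re-applied verbatim.
With `match`, the pattern is implicitly anchored at the beginning.
The match spans [0:5] → 'EEcec'.
Captured: group 1 = 'E'.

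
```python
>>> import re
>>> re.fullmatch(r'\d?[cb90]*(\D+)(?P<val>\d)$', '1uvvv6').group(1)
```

Pattern: optionally a digit, then zero or more of one of [cb90]; then one or more of a non-digit (captured); then a digit (captured as 'val'); then anchored at the end.
`re.fullmatch` requires the pattern to consume the entire string.
The match spans [0:6] → '1uvvv6'.
Captured: group 1 = 'uvvv', group 2 = '6'.

'uvvv'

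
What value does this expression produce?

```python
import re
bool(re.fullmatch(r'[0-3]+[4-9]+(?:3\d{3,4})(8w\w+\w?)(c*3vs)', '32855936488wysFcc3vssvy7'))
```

This matches one or more of a character in [0-3], then one or more of a character in [4-9]; then a literal '3', then 3 to 4 of a digit (non-capturing group); then the literal '8w', then one or more of a word character, then optionally a word character (captured); then zero or more of a literal 'c', then the literal '3vs' (captured).
`re.fullmatch` requires the pattern to consume the entire string.
Here there's no way to consume every character, so the call returns None, and `bool(None)` is False.

False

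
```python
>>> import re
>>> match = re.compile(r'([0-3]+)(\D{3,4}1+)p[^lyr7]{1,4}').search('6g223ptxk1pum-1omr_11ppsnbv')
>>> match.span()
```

This matches one or more of a character in [0-3] (captured); then 3 to 4 of a non-digit, then one or more of a literal '1' (captured); then a literal 'p', then 1 to 4 of any character except [lyr7].
`re.search` tries every starting position until one works.
The match spans [2:15] → '223ptxk1pum-1'.
Captured: group 1 = '223', group 2 = 'ptxk1'.

(2, 15)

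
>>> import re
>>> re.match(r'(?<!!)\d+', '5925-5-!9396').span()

`match` is anchored at position 0; if the pattern doesn't fit there, it returns None.
The match spans [0:4] → '5925'.

(0, 4)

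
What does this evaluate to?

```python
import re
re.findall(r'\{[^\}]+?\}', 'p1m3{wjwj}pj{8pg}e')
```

['{wjwj}', '{8pg}']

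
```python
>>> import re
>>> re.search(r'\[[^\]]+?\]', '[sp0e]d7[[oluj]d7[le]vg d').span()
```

The match spans [0:6] → '[sp0e]'.

(0, 6)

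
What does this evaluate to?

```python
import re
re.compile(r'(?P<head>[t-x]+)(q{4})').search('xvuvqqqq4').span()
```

The pattern matches one or more of a character in [t-x] (captured as 'head'); then exactly 4 of a literal 'q' (captured).
`re.search` tries every starting position until one works.
The match spans [0:8] → 'xvuvqqqq'.
Captured: group 1 = 'xvuv', group 2 = 'qqqq'.

(0, 8)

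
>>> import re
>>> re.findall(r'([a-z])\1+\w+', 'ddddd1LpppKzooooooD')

['d']

The backreference `\1` re-matches whatever the first group consumed, character for character.
One capturing group, so `findall` returns just the captured substring from the one match — 1 in all.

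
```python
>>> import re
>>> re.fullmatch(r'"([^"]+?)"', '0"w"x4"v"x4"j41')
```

`fullmatch` succeeds only if the pattern covers the string from start to end.
Here the pattern can't cover the whole string, so the call returns None.

None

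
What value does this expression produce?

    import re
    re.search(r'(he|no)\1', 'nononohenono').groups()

The backreference `\1` re-matches whatever the first group consumed, character for character.
`search` walks the string left to right and returns the first match it finds.
The match spans [0:4] → 'nono'.
Captured: group 1 = 'no'.

('no',)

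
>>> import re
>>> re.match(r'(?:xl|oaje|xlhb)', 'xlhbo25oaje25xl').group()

'xl'

`re.match` only tries the pattern at the start of the string.
The match spans [0:2] → 'xl'.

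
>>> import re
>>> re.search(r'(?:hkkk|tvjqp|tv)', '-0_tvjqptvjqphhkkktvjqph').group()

'tvjqp'

`|` is ordered: at each position the engine commits to the first alternative that works.
`re.search` scans for the first position where the pattern succeeds.
The match spans [3:8] → 'tvjqp'.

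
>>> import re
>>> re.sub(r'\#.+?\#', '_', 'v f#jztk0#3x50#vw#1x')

With the lazy modifier that quantifier settles for the fewest repetitions that let the rest of the pattern succeed (the atoms after it are unaffected and can still be greedy).
Each match is replaced by '_'.

'v f_3x50_1x'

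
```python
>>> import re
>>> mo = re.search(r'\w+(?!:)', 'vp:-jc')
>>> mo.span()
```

(0, 1)

The negative lookaround is zero-width — it rules out positions where the adjacent text would match, without consuming anything.
The match spans [0:1] → 'v'.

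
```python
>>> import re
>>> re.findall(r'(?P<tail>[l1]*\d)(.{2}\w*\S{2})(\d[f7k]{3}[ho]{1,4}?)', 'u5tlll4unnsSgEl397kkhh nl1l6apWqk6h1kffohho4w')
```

[('5', 'tlll4unnsSgEl3', '97kkh'), ('l1l6', 'apWqk6h', '1kffo')]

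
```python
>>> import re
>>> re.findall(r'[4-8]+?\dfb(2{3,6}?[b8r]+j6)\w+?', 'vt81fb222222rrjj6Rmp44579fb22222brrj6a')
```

['22222brrj6']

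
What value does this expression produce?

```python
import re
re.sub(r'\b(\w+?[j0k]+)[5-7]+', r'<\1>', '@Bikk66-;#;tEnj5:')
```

'@<Bikk>-;#;<tEnj>:'

The pattern matches a word boundary (`\b`, zero-width); then one or more of a word character (lazy), then one or more of one of [j0k] (captured); then one or more of a character in [5-7].
Matches: at [1:7] → 'Bikk66'; at [11:16] → 'tEnj5'.
`\1` in the replacement pulls in group 1's text for each match.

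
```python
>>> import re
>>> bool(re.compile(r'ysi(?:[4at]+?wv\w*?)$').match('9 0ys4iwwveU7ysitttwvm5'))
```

This matches the literal 'ys', then the literal 'i'; then one or more of one of [4at] (lazy), then the literal 'wv', then zero or more of a word character (lazy) (non-capturing group); then anchored at the end.
With `match`, the pattern is implicitly anchored at the beginning.
Here the string doesn't start with a match, so the call returns None, and `bool(None)` is False.

False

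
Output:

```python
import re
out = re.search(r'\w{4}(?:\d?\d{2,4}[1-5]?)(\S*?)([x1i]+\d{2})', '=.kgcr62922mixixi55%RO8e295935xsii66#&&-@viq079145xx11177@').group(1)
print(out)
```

m

The match spans [2:19] → 'kgcr62922mixixi55'.
Captured: group 1 = 'm', group 2 = 'ixixi55'.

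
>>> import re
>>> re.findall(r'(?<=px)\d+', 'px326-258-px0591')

Lookahead/lookbehind check context without consuming it, so the matched span excludes the asserted characters.
Walking the string: at [2:5] → '326'; at [12:16] → '0591'.
No capturing groups, so `findall` returns the 2 full match strings.

['326', '0591']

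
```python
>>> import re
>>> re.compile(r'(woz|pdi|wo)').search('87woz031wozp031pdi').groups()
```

('woz',)

The regex engine tests alternatives in the order written; an earlier branch that matches wins even if a later one would match more.
`re.search` tries every starting position until one works.
The match spans [2:5] → 'woz'.
Captured: group 1 = 'woz'.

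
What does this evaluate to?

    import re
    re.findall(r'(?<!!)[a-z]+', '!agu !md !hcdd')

['gu', 'd', 'cdd']

The negative lookaround is zero-width — it rules out positions where the adjacent text would match, without consuming anything.
Walking the string: at [2:4] → 'gu'; at [7:8] → 'd'; at [11:14] → 'cdd'.
No capturing groups, so `findall` returns the 3 full match strings.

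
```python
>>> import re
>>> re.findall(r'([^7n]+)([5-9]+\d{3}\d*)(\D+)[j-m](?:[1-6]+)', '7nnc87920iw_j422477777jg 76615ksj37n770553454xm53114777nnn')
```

[('c8', '7920', 'iw_'), ('jg ', '76615', 'ks'), ('05', '53454', 'x')]

Pattern: one or more of any character except [7n] (captured); then one or more of a character in [5-9], then exactly 3 of a digit, then zero or more of a digit (captured); then one or more of a non-digit (captured); then a character in [j-m]; then one or more of a character in [1-6] (non-capturing group).
3 groups means each result is a tuple of 3 captured strings — 3 here.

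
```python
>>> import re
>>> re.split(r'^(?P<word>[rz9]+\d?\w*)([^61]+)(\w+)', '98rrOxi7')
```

['', '98rrOx', 'i', '7', '']

This matches anchored at the start of the string; then one or more of one of [rz9], then optionally a digit, then zero or more of a word character (captured as 'word'); then one or more of any character except [61] (captured); then one or more of a word character (captured).
Matches to split on: at [0:8] → '98rrOxi7'.
Because the pattern has a capturing group, `split` also inserts each captured text between the pieces.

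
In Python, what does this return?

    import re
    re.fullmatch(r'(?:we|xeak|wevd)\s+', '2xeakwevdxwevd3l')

None

`fullmatch` succeeds only if the pattern covers the string from start to end.
Here there's no way to consume every character, so the call returns None.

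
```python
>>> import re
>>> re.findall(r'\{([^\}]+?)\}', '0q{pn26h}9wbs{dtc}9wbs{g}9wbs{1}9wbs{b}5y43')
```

Walking the string: at [2:9] match '{pn26h}', group 1 = 'pn26h'; at [13:18] match '{dtc}', group 1 = 'dtc'; at [22:25] match '{g}', group 1 = 'g'; at [29:32] match '{1}', group 1 = '1'; at [36:39] match '{b}', group 1 = 'b'.
Because there's exactly one group, `findall` drops the full match and keeps group 1 from each hit.

['pn26h', 'dtc', 'g', '1', 'b']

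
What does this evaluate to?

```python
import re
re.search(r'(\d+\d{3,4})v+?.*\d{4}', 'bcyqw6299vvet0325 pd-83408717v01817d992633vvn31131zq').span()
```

(5, 50)

Pattern: one or more of a digit, then 3 to 4 of a digit (captured); then one or more of a literal 'v' (lazy), then zero or more of any character, then exactly 4 of a digit.
The match spans [5:50] → '6299vvet0325 pd-83408717v01817d992633vvn31131'.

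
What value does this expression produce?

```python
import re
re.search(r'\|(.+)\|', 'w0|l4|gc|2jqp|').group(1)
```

`re.search` scans for the first position where the pattern succeeds.
The match spans [2:14] → '|l4|gc|2jqp|'.
Captured: group 1 = 'l4|gc|2jqp'.

'l4|gc|2jqp'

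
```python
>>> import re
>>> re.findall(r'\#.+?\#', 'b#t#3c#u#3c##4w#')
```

['#t#', '#u#', '##4w#']

The `?` after the quantifier makes it lazy — it takes as little as possible before letting the rest of the pattern try.
Scanning left to right: at [1:4] → '#t#'; at [6:9] → '#u#'; at [11:16] → '##4w#'.
No capturing groups, so `findall` returns the 3 full match strings.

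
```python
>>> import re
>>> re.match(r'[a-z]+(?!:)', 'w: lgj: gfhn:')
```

None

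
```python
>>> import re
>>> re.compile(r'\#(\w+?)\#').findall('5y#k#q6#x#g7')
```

['k', 'x']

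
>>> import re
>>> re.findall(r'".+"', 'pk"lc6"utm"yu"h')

['"lc6"utm"yu"']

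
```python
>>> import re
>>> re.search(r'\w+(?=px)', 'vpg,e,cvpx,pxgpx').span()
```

Because the assertion is zero-width, the text it checks is not consumed and won't appear in the result.
`search` walks the string left to right and returns the first match it finds.
The match spans [6:8] → 'cv'.

(6, 8)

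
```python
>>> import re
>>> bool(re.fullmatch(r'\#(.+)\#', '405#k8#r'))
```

`fullmatch` succeeds only if the pattern covers the string from start to end.
Here the pattern can't cover the whole string, so the call returns None, and `bool(None)` is False.

False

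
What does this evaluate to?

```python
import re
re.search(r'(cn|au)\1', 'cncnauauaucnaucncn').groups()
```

('cn',)

The match spans [0:4] → 'cncn'.
Captured: group 1 = 'cn'.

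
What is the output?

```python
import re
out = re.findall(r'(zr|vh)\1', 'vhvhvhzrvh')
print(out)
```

A backreference is literal: `\1` must see the identical characters the first group matched.
Scanning left to right: at [0:4] match 'vhvh', group 1 = 'vh'.
With a single group, `findall` returns only what that group captured — 1 item.

['vh']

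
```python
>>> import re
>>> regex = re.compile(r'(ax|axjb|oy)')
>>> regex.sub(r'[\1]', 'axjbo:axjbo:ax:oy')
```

'[ax]jbo:[ax]jbo:[ax]:[oy]'

Branches in `(...|...)` are attempted left-to-right; the first branch that allows the whole pattern to succeed is taken.
Each match is replaced using the text its own group 1 captured.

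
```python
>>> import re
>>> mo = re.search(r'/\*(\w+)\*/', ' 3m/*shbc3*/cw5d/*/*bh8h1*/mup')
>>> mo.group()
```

`re.search` scans for the first position where the pattern succeeds.
The match spans [3:12] → '/*shbc3*/'.
Captured: group 1 = 'shbc3'.

'/*shbc3*/'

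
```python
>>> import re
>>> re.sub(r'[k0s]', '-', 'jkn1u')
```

'j-n1u'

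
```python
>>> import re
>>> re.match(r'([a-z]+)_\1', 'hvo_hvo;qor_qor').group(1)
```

'hvo'

The backreference `\1` re-matches whatever the first group consumed, character for character.
`match` is anchored at position 0; if the pattern doesn't fit there, it returns None.
The match spans [0:7] → 'hvo_hvo'.
Captured: group 1 = 'hvo'.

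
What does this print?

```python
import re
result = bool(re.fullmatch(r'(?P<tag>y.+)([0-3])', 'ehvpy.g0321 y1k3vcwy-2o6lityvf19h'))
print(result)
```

False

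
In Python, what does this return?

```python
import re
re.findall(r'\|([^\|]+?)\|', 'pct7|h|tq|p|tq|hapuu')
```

Because there's exactly one group, `findall` drops the full match and keeps group 1 from each hit.

['h', 'p']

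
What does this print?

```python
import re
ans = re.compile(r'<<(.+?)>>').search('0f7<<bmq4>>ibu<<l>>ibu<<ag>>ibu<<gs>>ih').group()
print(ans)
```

Because the quantifier is non-greedy, it stops expanding at the earliest point where the rest of the pattern can succeed.
`re.search` tries every starting position until one works.
The match spans [3:11] → '<<bmq4>>'.
Captured: group 1 = 'bmq4'.

<<bmq4>>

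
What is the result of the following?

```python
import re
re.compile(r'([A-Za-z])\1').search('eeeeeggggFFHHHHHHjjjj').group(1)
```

A backreference is literal: `\1` must see the identical characters the first group matched.
Unlike `match`, `search` isn't anchored — it looks for the pattern anywhere in the string.
The match spans [0:2] → 'ee'.
Captured: group 1 = 'e'.

'e'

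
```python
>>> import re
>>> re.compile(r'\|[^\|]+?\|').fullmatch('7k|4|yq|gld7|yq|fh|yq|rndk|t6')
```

None

`re.fullmatch` requires the pattern to consume the entire string.
Here the pattern can't cover the whole string, so the call returns None.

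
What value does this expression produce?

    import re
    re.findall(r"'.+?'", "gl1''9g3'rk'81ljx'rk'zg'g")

["''9g3'", "'81ljx'", "'zg'"]

A non-greedy quantifier consumes as few characters as it can — just enough that the remainder of the pattern still matches from where it stops; whatever follows it matches normally.
Walking the string: at [3:9] → "''9g3'"; at [11:18] → "'81ljx'"; at [20:24] → "'zg'".
With no groups in the pattern, `findall` gives back each whole match — 3 here.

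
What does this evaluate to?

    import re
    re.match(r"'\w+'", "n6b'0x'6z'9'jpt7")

`match` is anchored at position 0; if the pattern doesn't fit there, it returns None.
Here the string doesn't start with a match, so the call returns None.

None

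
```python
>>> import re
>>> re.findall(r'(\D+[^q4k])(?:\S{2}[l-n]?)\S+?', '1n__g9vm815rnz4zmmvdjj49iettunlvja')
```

This matches one or more of a non-digit, then any character except [q4k] (captured); then exactly 2 of a non-whitespace character, then optionally a character in [l-n] (non-capturing group); then one or more of a non-whitespace character (lazy).
Because the quantifier is non-greedy, it stops expanding at the earliest point where the rest of the pattern can succeed.
Walking the string: at [1:9] match 'n__g9vm8', group 1 = 'n__g9'; at [11:18] match 'rnz4zmm', group 1 = 'rnz'; at [18:25] match 'vdjj49i', group 1 = 'vdjj'; at [25:34] match 'ettunlvja', group 1 = 'ettunl'.
With a single group, `findall` returns only what that group captured — 4 items.

['n__g9', 'rnz', 'vdjj', 'ettunl']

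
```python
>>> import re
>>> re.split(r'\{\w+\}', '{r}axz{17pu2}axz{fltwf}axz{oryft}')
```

Matches to split on: at [0:3] → '{r}'; at [6:13] → '{17pu2}'; at [16:23] → '{fltwf}'; at [26:33] → '{oryft}'.
`split` removes every match and returns the 5 fragments in between.

['', 'axz', 'axz', 'axz', '']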